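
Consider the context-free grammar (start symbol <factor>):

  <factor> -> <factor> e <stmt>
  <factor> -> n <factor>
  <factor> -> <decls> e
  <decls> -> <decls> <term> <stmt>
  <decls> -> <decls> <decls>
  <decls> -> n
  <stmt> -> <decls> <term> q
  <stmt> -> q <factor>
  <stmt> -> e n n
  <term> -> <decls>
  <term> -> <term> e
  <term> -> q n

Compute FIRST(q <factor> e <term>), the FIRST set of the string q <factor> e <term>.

{ q }

q is a terminal; add {q} and stop.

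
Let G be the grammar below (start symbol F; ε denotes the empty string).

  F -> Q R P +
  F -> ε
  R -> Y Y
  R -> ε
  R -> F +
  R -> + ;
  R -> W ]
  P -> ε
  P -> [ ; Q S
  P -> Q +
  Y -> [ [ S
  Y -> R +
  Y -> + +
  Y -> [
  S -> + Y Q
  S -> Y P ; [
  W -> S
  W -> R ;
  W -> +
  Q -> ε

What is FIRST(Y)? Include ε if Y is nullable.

Y -> [ [ S contributes {[}.
From Y -> R +: R nullable, take FIRST(R) ∪ {+} = { +, ;, [ }.
Y -> + + contributes {+}.
Y -> [ contributes {[}.
Union: FIRST(Y) = { +, ;, [ }.

{ +, ;, [ }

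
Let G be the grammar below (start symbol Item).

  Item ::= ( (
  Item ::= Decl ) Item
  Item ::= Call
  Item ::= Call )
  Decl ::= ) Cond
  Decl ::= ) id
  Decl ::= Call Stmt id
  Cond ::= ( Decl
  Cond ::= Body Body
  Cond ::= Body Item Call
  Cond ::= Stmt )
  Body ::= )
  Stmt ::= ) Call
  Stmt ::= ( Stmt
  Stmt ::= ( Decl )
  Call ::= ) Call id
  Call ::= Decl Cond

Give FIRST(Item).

Item ::= ( ( contributes {(}.
From Item ::= Decl ) Item: add FIRST(Decl) = { ) }.
From Item ::= Call: add FIRST(Call) = { ) }.
From Item ::= Call ): add FIRST(Call) = { ) }.
Union: FIRST(Item) = { (, ) }.

{ (, ) }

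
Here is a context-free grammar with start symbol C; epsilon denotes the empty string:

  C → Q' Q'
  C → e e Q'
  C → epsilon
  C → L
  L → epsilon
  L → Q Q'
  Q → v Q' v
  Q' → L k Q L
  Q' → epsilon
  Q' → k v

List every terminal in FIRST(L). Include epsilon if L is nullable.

L → epsilon contributes epsilon.
From L → Q Q': add FIRST(Q) = { v }.
Union: FIRST(L) = { v, epsilon }.

{ v, epsilon }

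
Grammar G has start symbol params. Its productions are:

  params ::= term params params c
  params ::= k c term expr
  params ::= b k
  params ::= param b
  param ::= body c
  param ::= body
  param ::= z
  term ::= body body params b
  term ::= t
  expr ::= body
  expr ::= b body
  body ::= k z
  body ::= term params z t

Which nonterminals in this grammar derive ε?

{ } (none)

No nonterminal has an empty production or an RHS whose symbols are all nullable.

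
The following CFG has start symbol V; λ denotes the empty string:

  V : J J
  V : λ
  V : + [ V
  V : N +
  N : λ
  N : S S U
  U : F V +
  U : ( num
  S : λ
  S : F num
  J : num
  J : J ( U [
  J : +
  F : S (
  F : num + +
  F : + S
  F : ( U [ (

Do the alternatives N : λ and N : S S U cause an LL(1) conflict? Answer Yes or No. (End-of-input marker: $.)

FIRST(λ) = { λ } and FIRST(S S U) = { (, +, num }.
The first alternative is nullable and FOLLOW(N) = { + } shares + with FIRST of the second — conflict.

Yes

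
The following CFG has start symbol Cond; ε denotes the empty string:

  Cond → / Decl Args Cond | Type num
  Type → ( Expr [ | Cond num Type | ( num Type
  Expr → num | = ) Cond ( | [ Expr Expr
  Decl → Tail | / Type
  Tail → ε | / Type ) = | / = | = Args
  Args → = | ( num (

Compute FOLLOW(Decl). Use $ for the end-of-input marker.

{ (, = }

In Cond → / Decl Args Cond: add FIRST(Args Cond) = { (, = }.
Union: FOLLOW(Decl) = { (, = }.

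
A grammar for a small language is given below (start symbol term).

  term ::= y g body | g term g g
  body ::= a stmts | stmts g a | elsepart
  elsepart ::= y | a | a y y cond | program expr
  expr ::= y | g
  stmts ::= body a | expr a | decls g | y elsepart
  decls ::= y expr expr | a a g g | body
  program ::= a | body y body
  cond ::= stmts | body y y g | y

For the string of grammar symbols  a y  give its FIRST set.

a is a terminal; add {a} and stop.

{ a }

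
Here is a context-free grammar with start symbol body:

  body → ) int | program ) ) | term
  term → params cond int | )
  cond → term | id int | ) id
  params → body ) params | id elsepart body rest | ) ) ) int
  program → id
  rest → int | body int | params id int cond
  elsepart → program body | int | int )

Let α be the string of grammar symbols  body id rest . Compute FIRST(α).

{ ), id }

Add FIRST(body) = { ), id }; body is not nullable, stop.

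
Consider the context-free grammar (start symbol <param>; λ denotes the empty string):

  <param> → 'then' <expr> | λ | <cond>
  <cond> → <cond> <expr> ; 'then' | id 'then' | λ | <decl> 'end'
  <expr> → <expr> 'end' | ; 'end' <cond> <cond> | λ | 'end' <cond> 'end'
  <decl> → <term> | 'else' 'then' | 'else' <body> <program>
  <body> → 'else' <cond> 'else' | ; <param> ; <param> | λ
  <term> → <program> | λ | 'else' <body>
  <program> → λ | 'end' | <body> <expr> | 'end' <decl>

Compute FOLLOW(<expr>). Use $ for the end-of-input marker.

{ $, 'else', 'end', ; }

In <param> → 'then' <expr>: <expr> is at the end, add FOLLOW(<param>) = { $, 'else', 'end', ; }.
In <cond> → <cond> <expr> ; 'then': add FIRST(; 'then') = { ; }.
In <expr> → <expr> 'end': add FIRST('end') = { 'end' }.
In <program> → <body> <expr>: <expr> is at the end, add FOLLOW(<program>) = { 'end' }.
Union: FOLLOW(<expr>) = { $, 'else', 'end', ; }.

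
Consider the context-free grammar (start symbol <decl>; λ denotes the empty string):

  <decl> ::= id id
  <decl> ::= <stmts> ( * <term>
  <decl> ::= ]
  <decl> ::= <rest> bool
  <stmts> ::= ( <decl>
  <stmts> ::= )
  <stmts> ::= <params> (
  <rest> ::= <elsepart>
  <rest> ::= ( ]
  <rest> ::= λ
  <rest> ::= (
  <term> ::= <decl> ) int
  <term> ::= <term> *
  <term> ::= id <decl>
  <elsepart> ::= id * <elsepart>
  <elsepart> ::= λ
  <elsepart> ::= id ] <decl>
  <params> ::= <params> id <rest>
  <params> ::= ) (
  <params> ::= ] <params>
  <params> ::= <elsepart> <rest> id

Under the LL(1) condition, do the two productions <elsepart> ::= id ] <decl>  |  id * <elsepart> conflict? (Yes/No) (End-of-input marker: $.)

Yes

FIRST(id ] <decl>) = { id } and FIRST(id * <elsepart>) = { id }.
Both contain id, so the two alternatives are not disjoint — LL(1) conflict.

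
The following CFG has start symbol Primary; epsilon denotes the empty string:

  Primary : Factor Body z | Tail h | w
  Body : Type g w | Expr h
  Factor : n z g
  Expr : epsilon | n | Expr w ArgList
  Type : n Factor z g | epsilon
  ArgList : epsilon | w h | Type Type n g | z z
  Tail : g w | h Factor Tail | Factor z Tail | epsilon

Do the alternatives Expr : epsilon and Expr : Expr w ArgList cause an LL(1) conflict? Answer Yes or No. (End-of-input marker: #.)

Yes

FIRST(epsilon) = { epsilon } and FIRST(Expr w ArgList) = { n, w }.
The first alternative is nullable and FOLLOW(Expr) = { h, w } shares w with FIRST of the second — conflict.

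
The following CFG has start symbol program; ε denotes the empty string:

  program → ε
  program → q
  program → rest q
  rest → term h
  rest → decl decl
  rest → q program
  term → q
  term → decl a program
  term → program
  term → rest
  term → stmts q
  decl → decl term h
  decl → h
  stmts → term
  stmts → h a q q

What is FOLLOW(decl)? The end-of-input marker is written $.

In rest → decl decl: add FIRST(decl) = { h }.
In rest → decl decl: decl is at the end, add FOLLOW(rest) = { h, q }.
In term → decl a program: add FIRST(a program) = { a }.
In decl → decl term h: add FIRST(term h) = { h, q }.
Union: FOLLOW(decl) = { a, h, q }.

{ a, h, q }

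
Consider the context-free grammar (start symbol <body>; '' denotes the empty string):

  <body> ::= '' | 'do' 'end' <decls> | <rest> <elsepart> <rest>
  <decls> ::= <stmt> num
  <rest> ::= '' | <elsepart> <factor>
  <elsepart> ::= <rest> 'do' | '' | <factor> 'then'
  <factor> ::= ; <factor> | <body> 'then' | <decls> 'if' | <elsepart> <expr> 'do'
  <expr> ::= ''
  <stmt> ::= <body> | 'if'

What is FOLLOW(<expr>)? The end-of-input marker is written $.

In <factor> ::= <elsepart> <expr> 'do': add FIRST('do') = { 'do' }.
Union: FOLLOW(<expr>) = { 'do' }.

{ 'do' }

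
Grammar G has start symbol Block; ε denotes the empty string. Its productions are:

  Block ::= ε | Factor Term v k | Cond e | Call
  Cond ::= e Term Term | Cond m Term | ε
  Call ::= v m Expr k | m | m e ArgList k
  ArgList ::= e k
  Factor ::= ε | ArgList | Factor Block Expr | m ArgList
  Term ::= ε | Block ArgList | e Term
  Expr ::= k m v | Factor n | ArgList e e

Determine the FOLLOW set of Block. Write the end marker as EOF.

Block is the start symbol, so EOF ∈ FOLLOW(Block).
In Factor ::= Factor Block Expr: add FIRST(Expr) = { e, k, m, n, v }.
In Term ::= Block ArgList: add FIRST(ArgList) = { e }.
Union: FOLLOW(Block) = { EOF, e, k, m, n, v }.

{ EOF, e, k, m, n, v }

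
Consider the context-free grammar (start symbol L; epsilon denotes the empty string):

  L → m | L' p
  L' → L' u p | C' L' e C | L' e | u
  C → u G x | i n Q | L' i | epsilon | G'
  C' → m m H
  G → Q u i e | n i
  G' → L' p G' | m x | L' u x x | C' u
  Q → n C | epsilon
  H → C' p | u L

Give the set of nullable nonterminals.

Directly nullable (have an epsilon-production): C, Q.
No other nonterminal has a production whose RHS symbols are all nullable.

{ C, Q }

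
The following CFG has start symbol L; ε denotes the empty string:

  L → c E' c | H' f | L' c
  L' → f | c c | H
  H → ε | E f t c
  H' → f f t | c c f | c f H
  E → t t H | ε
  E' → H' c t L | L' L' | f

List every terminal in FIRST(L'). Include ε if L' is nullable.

{ c, f, t, ε }

L' → f contributes {f}.
L' → c c contributes {c}.
From L' → H: add FIRST(H) = { f, t, ε } (including ε since H is nullable).
Union: FIRST(L') = { c, f, t, ε }.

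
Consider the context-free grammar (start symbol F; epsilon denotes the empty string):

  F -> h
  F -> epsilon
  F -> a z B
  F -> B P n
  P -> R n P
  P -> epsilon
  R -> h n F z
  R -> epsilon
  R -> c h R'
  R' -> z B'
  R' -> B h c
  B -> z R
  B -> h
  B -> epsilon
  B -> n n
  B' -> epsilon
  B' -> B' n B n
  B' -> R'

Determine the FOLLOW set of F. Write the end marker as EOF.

{ EOF, z }

F is the start symbol, so EOF ∈ FOLLOW(F).
In R -> h n F z: add FIRST(z) = { z }.
Union: FOLLOW(F) = { EOF, z }.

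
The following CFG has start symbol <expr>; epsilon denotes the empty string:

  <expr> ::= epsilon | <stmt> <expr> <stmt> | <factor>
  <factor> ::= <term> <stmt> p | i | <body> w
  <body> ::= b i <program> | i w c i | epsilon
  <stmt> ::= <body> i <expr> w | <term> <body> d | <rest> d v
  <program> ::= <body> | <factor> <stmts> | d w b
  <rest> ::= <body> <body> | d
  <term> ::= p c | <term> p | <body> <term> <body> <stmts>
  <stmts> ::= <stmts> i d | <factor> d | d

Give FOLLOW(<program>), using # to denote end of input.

{ b, d, i, p, w }

In <body> ::= b i <program>: <program> is at the end, add FOLLOW(<body>) = { b, d, i, p, w }.
Union: FOLLOW(<program>) = { b, d, i, p, w }.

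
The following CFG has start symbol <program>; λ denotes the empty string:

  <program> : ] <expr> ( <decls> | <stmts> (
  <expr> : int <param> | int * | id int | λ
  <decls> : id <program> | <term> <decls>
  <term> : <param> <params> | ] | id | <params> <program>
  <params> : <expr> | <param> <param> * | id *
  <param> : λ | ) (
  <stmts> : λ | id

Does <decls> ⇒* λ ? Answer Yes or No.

Nullable nonterminals: <expr>, <param>, <params>, <stmts>, <term>.
No production of <decls> has an RHS whose symbols are all nullable, so <decls> is not nullable.

No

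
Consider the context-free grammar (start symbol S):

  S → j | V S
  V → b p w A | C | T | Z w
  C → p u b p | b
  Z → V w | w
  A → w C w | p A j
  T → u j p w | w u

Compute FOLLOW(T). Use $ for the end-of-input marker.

{ b, j, p, u, w }

In V → T: T is at the end, add FOLLOW(V) = { b, j, p, u, w }.
Union: FOLLOW(T) = { b, j, p, u, w }.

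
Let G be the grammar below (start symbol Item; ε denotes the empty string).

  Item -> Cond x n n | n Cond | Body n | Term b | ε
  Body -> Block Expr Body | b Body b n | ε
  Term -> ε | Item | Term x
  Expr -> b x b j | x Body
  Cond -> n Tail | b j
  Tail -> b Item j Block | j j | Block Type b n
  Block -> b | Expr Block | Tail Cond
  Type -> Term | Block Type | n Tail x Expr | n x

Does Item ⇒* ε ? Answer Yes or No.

Yes

Item has an ε-production, so Item ⇒ ε.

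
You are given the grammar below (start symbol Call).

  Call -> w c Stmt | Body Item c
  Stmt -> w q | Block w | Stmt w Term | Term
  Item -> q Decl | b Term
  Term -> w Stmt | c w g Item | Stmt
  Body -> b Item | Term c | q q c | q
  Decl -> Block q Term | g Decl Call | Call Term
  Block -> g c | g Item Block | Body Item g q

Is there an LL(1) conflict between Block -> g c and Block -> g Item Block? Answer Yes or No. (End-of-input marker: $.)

Yes

FIRST(g c) = { g } and FIRST(g Item Block) = { g }.
Both contain g, so the two alternatives are not disjoint — LL(1) conflict.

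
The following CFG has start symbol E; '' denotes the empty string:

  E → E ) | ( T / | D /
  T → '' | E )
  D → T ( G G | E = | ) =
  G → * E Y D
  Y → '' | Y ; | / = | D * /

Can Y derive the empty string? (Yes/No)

Yes

Y has an ''-production, so Y ⇒ ''.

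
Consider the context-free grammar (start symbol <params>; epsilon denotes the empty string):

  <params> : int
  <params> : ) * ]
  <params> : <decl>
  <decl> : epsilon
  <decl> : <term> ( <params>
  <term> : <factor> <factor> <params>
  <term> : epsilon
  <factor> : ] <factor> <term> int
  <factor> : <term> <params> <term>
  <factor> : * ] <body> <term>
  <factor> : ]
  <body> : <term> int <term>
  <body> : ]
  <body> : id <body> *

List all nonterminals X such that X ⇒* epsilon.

{ <decl>, <factor>, <params>, <term> }

Directly nullable (have an epsilon-production): <decl>, <term>.
<factor> : <term> <params> <term> with every symbol nullable, so <factor> is nullable.
<params> : <decl> with every symbol nullable, so <params> is nullable.
No other nonterminal has a production whose RHS symbols are all nullable.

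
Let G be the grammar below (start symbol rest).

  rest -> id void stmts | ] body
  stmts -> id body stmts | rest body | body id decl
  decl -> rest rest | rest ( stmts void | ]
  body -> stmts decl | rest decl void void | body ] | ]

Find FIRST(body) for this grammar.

From body -> stmts decl: add FIRST(stmts) = { ], id }.
From body -> rest decl void void: add FIRST(rest) = { ], id }.
From body -> body ]: add FIRST(body) = { ], id }.
body -> ] contributes {]}.
Union: FIRST(body) = { ], id }.

{ ], id }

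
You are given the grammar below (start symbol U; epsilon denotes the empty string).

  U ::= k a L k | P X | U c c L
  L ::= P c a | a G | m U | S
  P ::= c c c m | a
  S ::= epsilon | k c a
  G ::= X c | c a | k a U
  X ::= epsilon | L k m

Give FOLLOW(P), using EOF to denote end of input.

In U ::= P X: add FIRST(X)\{epsilon} = { a, c, k, m }.
  Since X is nullable, also add FOLLOW(U) = { EOF, c, k }.
In L ::= P c a: add FIRST(c a) = { c }.
Union: FOLLOW(P) = { EOF, a, c, k, m }.

{ EOF, a, c, k, m }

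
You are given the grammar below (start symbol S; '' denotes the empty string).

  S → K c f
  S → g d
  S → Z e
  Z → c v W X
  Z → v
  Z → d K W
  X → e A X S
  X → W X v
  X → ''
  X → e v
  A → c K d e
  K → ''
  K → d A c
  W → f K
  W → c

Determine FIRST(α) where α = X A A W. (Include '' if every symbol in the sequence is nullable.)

Add FIRST(X)\{''} = { c, e, f }; X is nullable, continue.
Add FIRST(A) = { c }; A is not nullable, stop.

{ c, e, f }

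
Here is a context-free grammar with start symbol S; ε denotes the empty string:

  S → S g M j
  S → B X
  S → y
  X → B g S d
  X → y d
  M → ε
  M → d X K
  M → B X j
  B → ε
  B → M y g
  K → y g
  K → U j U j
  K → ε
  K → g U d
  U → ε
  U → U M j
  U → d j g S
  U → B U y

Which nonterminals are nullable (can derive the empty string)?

{ B, K, M, U }

Directly nullable (have an ε-production): M, B, K, U.
No other nonterminal has a production whose RHS symbols are all nullable.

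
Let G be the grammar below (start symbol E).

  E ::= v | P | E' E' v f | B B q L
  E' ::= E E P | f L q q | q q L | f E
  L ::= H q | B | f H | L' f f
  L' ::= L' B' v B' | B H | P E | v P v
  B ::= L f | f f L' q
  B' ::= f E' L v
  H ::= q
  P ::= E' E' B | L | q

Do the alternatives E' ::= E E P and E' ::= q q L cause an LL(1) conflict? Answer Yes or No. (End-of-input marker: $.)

Yes

FIRST(E E P) = { f, q, v } and FIRST(q q L) = { q }.
Both contain q, so the two alternatives are not disjoint — LL(1) conflict.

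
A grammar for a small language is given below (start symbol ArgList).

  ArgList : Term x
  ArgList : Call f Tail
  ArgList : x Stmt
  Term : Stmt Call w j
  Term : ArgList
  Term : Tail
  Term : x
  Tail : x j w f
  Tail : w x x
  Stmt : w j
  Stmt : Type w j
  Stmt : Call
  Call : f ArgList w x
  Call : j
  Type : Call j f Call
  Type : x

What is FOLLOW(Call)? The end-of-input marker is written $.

{ $, f, j, w, x }

In ArgList : Call f Tail: add FIRST(f Tail) = { f }.
In Term : Stmt Call w j: add FIRST(w j) = { w }.
In Stmt : Call: Call is at the end, add FOLLOW(Stmt) = { $, f, j, w, x }.
In Type : Call j f Call: add FIRST(j f Call) = { j }.
In Type : Call j f Call: Call is at the end, add FOLLOW(Type) = { w }.
Union: FOLLOW(Call) = { $, f, j, w, x }.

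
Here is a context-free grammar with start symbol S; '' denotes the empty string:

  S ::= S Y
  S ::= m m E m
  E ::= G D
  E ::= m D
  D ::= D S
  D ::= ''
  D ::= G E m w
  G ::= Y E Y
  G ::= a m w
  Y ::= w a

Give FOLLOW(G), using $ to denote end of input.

In E ::= G D: add FIRST(D)\{''} = { a, m, w }.
  Since D is nullable, also add FOLLOW(E) = { m, w }.
In D ::= G E m w: add FIRST(E m w) = { a, m, w }.
Union: FOLLOW(G) = { a, m, w }.

{ a, m, w }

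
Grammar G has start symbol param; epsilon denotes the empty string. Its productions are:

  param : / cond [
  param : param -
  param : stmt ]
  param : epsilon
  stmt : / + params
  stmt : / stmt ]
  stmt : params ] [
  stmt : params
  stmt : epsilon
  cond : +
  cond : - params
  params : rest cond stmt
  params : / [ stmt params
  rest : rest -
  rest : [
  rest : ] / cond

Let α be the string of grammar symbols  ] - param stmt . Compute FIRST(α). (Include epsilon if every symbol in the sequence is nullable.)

] is a terminal; add {]} and stop.

{ ] }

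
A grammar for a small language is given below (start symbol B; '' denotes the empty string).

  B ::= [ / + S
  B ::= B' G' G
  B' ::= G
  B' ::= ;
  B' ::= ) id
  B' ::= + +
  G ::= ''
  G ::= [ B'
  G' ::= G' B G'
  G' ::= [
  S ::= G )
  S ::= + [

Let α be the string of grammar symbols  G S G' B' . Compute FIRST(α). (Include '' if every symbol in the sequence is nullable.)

{ ), +, [ }

Add FIRST(G)\{''} = { [ }; G is nullable, continue.
Add FIRST(S) = { ), +, [ }; S is not nullable, stop.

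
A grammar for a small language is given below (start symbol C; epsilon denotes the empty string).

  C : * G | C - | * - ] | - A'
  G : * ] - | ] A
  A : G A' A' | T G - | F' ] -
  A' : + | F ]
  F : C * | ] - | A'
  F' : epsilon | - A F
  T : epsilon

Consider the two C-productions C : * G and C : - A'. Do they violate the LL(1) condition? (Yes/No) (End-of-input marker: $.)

FIRST(* G) = { * } and FIRST(- A') = { - }.
The FIRST sets are disjoint and neither alternative is nullable — no conflict.

No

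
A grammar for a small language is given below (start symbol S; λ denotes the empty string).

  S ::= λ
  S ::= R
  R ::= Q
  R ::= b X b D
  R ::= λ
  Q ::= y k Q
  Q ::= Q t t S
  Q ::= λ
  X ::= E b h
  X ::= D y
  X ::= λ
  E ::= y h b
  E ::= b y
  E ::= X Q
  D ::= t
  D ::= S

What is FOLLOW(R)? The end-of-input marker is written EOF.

{ EOF, b, t, y }

In S ::= R: R is at the end, add FOLLOW(S) = { EOF, b, t, y }.
Union: FOLLOW(R) = { EOF, b, t, y }.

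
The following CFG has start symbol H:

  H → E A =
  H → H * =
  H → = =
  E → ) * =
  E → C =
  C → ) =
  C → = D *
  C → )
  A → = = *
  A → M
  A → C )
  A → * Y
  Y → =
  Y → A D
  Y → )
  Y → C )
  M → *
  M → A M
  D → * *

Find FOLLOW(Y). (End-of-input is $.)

{ ), *, = }

In A → * Y: Y is at the end, add FOLLOW(A) = { ), *, = }.
Union: FOLLOW(Y) = { ), *, = }.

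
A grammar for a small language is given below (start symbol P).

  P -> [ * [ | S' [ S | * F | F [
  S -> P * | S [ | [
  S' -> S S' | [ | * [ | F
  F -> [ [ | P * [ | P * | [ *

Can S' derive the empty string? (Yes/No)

No

No nonterminal in this grammar is nullable.
No production of S' has an RHS whose symbols are all nullable, so S' is not nullable.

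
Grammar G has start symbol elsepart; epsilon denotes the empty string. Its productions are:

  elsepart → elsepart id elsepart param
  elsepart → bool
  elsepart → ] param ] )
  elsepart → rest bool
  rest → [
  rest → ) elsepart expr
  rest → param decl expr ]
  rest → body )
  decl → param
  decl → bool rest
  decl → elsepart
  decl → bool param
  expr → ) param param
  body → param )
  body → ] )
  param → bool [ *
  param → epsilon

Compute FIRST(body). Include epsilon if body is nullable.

From body → param ): param nullable, take FIRST(param) ∪ {)} = { ), bool }.
body → ] ) contributes {]}.
Union: FIRST(body) = { ), ], bool }.

{ ), ], bool }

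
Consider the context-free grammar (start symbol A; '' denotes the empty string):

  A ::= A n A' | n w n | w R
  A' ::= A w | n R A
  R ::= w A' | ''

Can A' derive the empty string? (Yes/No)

No

Nullable nonterminals: R.
No production of A' has an RHS whose symbols are all nullable, so A' is not nullable.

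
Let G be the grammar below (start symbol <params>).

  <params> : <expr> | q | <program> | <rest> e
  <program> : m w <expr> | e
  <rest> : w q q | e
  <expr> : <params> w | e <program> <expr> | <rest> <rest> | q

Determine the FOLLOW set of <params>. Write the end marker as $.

<params> is the start symbol, so $ ∈ FOLLOW(<params>).
In <expr> : <params> w: add FIRST(w) = { w }.
Union: FOLLOW(<params>) = { $, w }.

{ $, w }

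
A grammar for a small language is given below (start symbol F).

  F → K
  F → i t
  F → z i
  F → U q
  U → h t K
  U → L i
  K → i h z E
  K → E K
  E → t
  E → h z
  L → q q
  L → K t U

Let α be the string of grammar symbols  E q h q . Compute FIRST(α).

{ h, t }

Add FIRST(E) = { h, t }; E is not nullable, stop.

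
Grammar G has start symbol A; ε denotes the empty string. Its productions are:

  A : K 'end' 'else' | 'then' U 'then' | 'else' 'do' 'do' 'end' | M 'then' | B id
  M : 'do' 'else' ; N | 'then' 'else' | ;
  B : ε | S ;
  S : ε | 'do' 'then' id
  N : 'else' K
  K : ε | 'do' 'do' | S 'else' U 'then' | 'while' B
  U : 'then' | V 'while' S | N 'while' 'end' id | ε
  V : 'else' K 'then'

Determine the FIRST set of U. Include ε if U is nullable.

{ 'else', 'then', ε }

U : 'then' contributes {'then'}.
From U : V 'while' S: add FIRST(V) = { 'else' }.
From U : N 'while' 'end' id: add FIRST(N) = { 'else' }.
U : ε contributes ε.
Union: FIRST(U) = { 'else', 'then', ε }.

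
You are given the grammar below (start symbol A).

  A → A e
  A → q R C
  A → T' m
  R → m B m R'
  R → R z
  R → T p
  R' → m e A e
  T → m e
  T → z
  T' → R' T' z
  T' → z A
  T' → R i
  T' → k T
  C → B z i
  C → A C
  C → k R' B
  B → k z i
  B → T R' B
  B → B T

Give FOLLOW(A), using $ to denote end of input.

A is the start symbol, so $ ∈ FOLLOW(A).
In A → A e: add FIRST(e) = { e }.
In R' → m e A e: add FIRST(e) = { e }.
In T' → z A: A is at the end, add FOLLOW(T') = { m, z }.
In C → A C: add FIRST(C) = { k, m, q, z }.
Union: FOLLOW(A) = { $, e, k, m, q, z }.

{ $, e, k, m, q, z }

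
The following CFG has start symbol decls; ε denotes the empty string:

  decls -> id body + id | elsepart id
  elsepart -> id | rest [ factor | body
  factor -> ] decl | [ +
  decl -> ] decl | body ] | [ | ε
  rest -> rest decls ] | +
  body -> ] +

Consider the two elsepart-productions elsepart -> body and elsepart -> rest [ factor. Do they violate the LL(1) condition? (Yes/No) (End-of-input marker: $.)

FIRST(body) = { ] } and FIRST(rest [ factor) = { + }.
The FIRST sets are disjoint and neither alternative is nullable — no conflict.

No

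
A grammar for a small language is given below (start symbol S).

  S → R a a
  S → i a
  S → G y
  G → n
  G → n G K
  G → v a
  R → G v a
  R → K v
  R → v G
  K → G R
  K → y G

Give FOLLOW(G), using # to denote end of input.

In S → G y: add FIRST(y) = { y }.
In G → n G K: add FIRST(K) = { n, v, y }.
In R → G v a: add FIRST(v a) = { v }.
In R → v G: G is at the end, add FOLLOW(R) = { a, n, v, y }.
In K → G R: add FIRST(R) = { n, v, y }.
In K → y G: G is at the end, add FOLLOW(K) = { a, n, v, y }.
Union: FOLLOW(G) = { a, n, v, y }.

{ a, n, v, y }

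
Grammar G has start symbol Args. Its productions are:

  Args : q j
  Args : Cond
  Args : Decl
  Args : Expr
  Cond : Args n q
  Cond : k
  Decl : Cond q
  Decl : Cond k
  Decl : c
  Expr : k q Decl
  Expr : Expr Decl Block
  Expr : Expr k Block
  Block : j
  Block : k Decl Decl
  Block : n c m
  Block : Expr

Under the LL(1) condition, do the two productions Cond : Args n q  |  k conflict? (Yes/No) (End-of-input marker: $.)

Yes

FIRST(Args n q) = { c, k, q } and FIRST(k) = { k }.
Both contain k, so the two alternatives are not disjoint — LL(1) conflict.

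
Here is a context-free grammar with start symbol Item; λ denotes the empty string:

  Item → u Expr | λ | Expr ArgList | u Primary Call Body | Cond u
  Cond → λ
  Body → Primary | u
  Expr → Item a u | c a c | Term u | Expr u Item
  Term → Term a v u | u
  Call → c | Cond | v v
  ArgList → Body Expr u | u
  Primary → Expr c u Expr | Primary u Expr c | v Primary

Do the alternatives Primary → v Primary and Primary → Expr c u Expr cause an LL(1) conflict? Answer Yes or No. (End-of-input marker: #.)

No

FIRST(v Primary) = { v } and FIRST(Expr c u Expr) = { a, c, u }.
The FIRST sets are disjoint and neither alternative is nullable — no conflict.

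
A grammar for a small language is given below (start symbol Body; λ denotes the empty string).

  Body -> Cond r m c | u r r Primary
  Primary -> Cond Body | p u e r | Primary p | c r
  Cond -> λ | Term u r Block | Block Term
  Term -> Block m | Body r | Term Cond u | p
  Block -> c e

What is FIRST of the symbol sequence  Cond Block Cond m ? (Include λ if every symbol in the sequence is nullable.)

{ c, p, r, u }

Add FIRST(Cond)\{λ} = { c, p, r, u }; Cond is nullable, continue.
Add FIRST(Block) = { c }; Block is not nullable, stop.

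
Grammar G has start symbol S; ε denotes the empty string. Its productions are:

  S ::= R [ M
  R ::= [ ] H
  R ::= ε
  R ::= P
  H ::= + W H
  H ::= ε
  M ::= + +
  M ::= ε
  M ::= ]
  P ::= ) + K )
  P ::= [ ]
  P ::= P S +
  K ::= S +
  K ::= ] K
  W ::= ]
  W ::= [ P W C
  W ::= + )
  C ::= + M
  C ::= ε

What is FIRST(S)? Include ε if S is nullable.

{ ), [ }

From S ::= R [ M: R nullable, take FIRST(R) ∪ {[} = { ), [ }.
Union: FIRST(S) = { ), [ }.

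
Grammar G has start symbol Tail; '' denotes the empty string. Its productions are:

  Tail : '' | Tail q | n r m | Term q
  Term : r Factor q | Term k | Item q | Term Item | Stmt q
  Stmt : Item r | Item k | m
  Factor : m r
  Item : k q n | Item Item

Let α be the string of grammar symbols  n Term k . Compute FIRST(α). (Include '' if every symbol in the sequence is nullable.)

n is a terminal; add {n} and stop.

{ n }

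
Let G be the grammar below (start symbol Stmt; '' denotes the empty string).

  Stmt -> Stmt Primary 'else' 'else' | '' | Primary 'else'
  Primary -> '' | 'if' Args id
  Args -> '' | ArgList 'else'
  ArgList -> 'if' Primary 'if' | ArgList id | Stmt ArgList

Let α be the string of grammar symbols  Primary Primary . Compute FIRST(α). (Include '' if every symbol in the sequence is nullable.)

Add FIRST(Primary)\{''} = { 'if' }; Primary is nullable, continue.
Add FIRST(Primary)\{''} = { 'if' }; Primary is nullable, continue.
Every symbol is nullable, so include ''.

{ 'if', '' }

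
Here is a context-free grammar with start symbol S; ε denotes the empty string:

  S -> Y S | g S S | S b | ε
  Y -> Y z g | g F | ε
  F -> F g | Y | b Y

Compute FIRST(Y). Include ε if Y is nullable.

From Y -> Y z g: Y nullable, take FIRST(Y) ∪ {z} = { g, z }.
Y -> g F contributes {g}.
Y -> ε contributes ε.
Union: FIRST(Y) = { g, z, ε }.

{ g, z, ε }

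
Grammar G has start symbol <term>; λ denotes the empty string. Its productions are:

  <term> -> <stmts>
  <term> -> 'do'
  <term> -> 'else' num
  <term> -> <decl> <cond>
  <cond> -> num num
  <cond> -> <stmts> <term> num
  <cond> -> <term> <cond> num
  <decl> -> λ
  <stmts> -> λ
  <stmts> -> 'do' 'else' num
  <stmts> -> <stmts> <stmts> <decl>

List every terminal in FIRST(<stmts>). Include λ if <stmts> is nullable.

<stmts> -> λ contributes λ.
<stmts> -> 'do' 'else' num contributes {'do'}.
From <stmts> -> <stmts> <stmts> <decl>: <stmts>, <stmts>, <decl> nullable, take FIRST(<stmts>) ∪ FIRST(<stmts>) ∪ FIRST(<decl>) = { 'do' }; also λ since the whole RHS is nullable.
Union: FIRST(<stmts>) = { 'do', λ }.

{ 'do', λ }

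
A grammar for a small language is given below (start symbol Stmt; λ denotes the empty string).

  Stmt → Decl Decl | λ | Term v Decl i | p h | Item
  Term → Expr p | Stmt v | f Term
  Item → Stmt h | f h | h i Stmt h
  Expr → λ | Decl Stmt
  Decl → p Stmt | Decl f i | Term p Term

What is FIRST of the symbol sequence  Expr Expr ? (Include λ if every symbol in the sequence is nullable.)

{ f, h, p, v, λ }

Add FIRST(Expr)\{λ} = { f, h, p, v }; Expr is nullable, continue.
Add FIRST(Expr)\{λ} = { f, h, p, v }; Expr is nullable, continue.
Every symbol is nullable, so include λ.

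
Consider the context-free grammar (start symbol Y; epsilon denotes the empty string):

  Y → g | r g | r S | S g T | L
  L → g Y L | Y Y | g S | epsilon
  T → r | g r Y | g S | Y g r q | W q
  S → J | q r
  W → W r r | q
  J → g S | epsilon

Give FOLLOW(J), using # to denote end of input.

In S → J: J is at the end, add FOLLOW(S) = { #, g, q, r }.
Union: FOLLOW(J) = { #, g, q, r }.

{ #, g, q, r }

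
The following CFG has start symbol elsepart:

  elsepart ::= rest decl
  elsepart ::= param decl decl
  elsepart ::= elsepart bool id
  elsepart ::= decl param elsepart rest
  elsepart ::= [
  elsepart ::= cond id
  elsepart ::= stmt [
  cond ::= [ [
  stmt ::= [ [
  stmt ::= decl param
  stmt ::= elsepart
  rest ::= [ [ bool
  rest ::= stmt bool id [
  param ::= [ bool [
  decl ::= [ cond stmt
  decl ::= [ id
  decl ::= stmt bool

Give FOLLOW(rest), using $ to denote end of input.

{ $, [, bool }

In elsepart ::= rest decl: add FIRST(decl) = { [ }.
In elsepart ::= decl param elsepart rest: rest is at the end, add FOLLOW(elsepart) = { $, [, bool }.
Union: FOLLOW(rest) = { $, [, bool }.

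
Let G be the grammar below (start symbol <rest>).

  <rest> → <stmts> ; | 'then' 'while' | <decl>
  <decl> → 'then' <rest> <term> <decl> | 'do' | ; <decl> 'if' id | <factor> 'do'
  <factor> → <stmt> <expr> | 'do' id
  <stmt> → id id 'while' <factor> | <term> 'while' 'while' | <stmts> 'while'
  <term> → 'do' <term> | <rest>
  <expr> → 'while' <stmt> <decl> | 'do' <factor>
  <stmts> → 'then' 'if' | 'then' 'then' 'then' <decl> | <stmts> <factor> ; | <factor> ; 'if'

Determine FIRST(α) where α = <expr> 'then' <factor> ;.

Add FIRST(<expr>) = { 'do', 'while' }; <expr> is not nullable, stop.

{ 'do', 'while' }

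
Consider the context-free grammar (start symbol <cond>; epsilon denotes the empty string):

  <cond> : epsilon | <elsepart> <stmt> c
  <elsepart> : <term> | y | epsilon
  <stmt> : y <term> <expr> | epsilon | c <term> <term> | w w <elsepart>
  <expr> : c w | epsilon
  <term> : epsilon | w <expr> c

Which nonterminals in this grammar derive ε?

Directly nullable (have an epsilon-production): <cond>, <elsepart>, <stmt>, <expr>, <term>.

{ <cond>, <elsepart>, <expr>, <stmt>, <term> }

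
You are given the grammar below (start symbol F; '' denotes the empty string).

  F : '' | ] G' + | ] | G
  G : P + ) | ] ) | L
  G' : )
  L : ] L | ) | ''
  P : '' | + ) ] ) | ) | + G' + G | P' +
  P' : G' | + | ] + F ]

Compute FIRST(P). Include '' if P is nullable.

{ ), +, ], '' }

P : '' contributes ''.
P : + ) ] ) contributes {+}.
P : ) contributes {)}.
P : + G' + G contributes {+}.
From P : P' +: add FIRST(P') = { ), +, ] }.
Union: FIRST(P) = { ), +, ], '' }.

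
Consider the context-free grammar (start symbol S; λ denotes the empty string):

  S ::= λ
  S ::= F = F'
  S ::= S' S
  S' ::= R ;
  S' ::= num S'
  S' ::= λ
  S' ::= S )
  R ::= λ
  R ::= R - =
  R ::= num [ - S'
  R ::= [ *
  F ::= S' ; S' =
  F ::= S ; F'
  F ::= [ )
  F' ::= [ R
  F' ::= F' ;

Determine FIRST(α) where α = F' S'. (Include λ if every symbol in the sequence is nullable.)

Add FIRST(F') = { [ }; F' is not nullable, stop.

{ [ }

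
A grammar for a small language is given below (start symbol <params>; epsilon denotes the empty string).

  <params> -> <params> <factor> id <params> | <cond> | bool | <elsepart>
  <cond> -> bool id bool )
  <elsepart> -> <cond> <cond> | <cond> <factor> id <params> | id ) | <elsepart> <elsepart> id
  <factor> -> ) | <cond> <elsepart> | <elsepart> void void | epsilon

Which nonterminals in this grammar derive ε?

{ <factor> }

Directly nullable (have an epsilon-production): <factor>.
No other nonterminal has a production whose RHS symbols are all nullable.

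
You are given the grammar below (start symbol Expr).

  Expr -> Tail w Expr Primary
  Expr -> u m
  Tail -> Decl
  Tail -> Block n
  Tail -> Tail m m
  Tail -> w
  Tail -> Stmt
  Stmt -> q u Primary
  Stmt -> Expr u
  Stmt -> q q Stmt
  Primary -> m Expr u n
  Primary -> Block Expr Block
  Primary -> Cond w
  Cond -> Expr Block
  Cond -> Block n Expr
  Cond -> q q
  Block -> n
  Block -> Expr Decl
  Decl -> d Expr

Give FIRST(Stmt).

Stmt -> q u Primary contributes {q}.
From Stmt -> Expr u: add FIRST(Expr) = { d, n, q, u, w }.
Stmt -> q q Stmt contributes {q}.
Union: FIRST(Stmt) = { d, n, q, u, w }.

{ d, n, q, u, w }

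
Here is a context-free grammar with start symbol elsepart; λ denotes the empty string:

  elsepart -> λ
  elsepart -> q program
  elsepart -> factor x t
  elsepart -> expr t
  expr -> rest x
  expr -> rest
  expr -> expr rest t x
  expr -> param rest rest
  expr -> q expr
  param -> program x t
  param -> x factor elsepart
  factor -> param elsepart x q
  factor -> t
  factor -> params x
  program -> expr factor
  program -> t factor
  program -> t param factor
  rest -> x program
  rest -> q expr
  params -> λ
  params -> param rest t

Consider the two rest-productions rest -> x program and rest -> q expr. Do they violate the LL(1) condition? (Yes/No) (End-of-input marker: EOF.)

No

FIRST(x program) = { x } and FIRST(q expr) = { q }.
The FIRST sets are disjoint and neither alternative is nullable — no conflict.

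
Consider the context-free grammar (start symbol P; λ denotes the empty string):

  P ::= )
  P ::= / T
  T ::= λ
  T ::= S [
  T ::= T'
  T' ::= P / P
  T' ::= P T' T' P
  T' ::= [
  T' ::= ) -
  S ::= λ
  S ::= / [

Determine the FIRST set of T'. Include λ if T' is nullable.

From T' ::= P / P: add FIRST(P) = { ), / }.
From T' ::= P T' T' P: add FIRST(P) = { ), / }.
T' ::= [ contributes {[}.
T' ::= ) - contributes {)}.
Union: FIRST(T') = { ), /, [ }.

{ ), /, [ }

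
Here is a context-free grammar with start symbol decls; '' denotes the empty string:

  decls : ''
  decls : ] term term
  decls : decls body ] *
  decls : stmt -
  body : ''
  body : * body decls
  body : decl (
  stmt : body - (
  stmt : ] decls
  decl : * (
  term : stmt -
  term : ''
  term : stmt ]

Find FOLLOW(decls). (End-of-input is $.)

decls is the start symbol, so $ ∈ FOLLOW(decls).
In decls : decls body ] *: add FIRST(body ] *) = { *, ] }.
In body : * body decls: decls is at the end, add FOLLOW(body) = { *, -, ] }.
In stmt : ] decls: decls is at the end, add FOLLOW(stmt) = { -, ] }.
Union: FOLLOW(decls) = { $, *, -, ] }.

{ $, *, -, ] }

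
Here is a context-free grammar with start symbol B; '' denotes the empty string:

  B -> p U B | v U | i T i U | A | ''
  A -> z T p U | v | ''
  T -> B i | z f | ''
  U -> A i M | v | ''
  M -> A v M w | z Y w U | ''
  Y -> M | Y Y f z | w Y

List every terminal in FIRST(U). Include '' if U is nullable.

{ i, v, z, '' }

From U -> A i M: A nullable, take FIRST(A) ∪ {i} = { i, v, z }.
U -> v contributes {v}.
U -> '' contributes ''.
Union: FIRST(U) = { i, v, z, '' }.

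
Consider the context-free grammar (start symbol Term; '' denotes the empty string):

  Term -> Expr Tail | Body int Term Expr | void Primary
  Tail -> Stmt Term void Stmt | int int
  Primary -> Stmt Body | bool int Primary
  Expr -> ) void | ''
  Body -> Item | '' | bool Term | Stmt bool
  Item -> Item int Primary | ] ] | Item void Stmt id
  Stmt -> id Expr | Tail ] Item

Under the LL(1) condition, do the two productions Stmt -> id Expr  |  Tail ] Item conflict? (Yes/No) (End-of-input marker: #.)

FIRST(id Expr) = { id } and FIRST(Tail ] Item) = { id, int }.
Both contain id, so the two alternatives are not disjoint — LL(1) conflict.

Yes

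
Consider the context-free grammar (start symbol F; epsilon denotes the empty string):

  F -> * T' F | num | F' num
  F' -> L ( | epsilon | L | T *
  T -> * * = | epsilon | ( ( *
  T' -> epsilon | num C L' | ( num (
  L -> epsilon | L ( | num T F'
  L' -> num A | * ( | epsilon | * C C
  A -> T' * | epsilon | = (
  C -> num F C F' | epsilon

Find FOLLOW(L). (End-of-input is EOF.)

In F' -> L (: add FIRST(() = { ( }.
In F' -> L: L is at the end, add FOLLOW(F') = { (, *, num }.
In L -> L (: add FIRST(() = { ( }.
Union: FOLLOW(L) = { (, *, num }.

{ (, *, num }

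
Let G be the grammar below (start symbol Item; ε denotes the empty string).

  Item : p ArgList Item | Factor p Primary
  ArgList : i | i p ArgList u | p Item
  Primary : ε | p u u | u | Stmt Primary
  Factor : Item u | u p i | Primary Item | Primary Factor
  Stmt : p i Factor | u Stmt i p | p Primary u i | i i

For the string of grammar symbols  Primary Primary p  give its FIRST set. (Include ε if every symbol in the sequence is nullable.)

{ i, p, u }

Add FIRST(Primary)\{ε} = { i, p, u }; Primary is nullable, continue.
Add FIRST(Primary)\{ε} = { i, p, u }; Primary is nullable, continue.
p is a terminal; add {p} and stop.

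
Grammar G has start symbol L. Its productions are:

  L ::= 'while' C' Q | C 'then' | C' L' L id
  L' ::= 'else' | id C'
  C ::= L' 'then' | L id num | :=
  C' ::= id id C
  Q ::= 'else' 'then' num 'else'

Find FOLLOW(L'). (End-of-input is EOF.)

{ 'else', 'then', 'while', :=, id }

In L ::= C' L' L id: add FIRST(L id) = { 'else', 'while', :=, id }.
In C ::= L' 'then': add FIRST('then') = { 'then' }.
Union: FOLLOW(L') = { 'else', 'then', 'while', :=, id }.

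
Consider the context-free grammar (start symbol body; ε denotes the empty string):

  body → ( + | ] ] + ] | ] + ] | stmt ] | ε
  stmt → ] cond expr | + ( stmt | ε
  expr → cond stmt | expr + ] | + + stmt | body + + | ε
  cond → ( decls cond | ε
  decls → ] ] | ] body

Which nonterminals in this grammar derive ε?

Directly nullable (have an ε-production): body, stmt, expr, cond.
No other nonterminal has a production whose RHS symbols are all nullable.

{ body, cond, expr, stmt }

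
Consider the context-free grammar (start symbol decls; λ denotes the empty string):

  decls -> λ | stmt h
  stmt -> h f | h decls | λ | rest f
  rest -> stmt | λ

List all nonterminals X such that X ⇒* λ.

{ decls, rest, stmt }

Directly nullable (have an λ-production): decls, stmt, rest.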